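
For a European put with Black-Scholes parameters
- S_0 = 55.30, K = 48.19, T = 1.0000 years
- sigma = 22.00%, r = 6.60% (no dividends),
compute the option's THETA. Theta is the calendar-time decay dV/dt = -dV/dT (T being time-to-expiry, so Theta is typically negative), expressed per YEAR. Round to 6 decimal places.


d1 = 1.0355517176; d2 = 0.8155517176
phi(d1) = 0.2333718411; exp(-qT) = 1.0000000000; exp(-rT) = 0.9361308643
Theta = -S*exp(-qT)*phi(d1)*sigma/(2*sqrt(T)) + r*K*exp(-rT)*N(-d2) - q*S*exp(-qT)*N(-d1)
N(-d1) = 0.1502056635; N(-d2) = 0.2073782868; sqrt(T) = 1.0000000000
Term 1 = -55.3000 * 1.0000000000 * 0.2333718411 * 0.2200 / (2 * 1.0000000000) = -1.4196009094
Term 2 = 0.0660 * 48.1900 * 0.9361308643 * 0.2073782868 = 0.6174484552
Term 3 = 0 (no dividend yield, q = 0)
Theta = -1.4196009094 + (0.6174484552) + (0.0000000000) = -0.802152

Answer: Theta = -0.802152


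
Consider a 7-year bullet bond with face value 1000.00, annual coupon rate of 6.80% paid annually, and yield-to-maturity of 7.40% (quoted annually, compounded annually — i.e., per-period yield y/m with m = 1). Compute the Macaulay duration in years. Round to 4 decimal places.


Answer: Macaulay duration = 5.7739 years

Derivation:
Coupon per period c = face * coupon_rate / m = 68.000000
Periods per year m = 1; per-period yield y/m = 0.074000
Number of cashflows N = 7
Cashflows (t years, CF_t, discount factor 1/(1+y/m)^(m*t), PV):
  t = 1.0000: CF_t = 68.000000, DF = 0.931099, PV = 63.314711
  t = 2.0000: CF_t = 68.000000, DF = 0.866945, PV = 58.952245
  t = 3.0000: CF_t = 68.000000, DF = 0.807211, PV = 54.890359
  t = 4.0000: CF_t = 68.000000, DF = 0.751593, PV = 51.108341
  t = 5.0000: CF_t = 68.000000, DF = 0.699808, PV = 47.586910
  t = 6.0000: CF_t = 68.000000, DF = 0.651590, PV = 44.308110
  t = 7.0000: CF_t = 1068.000000, DF = 0.606694, PV = 647.949685
Price P = sum_t PV_t = 968.110362
Macaulay numerator sum_t t * PV_t:
  t * PV_t at t = 1.0000: 63.314711
  t * PV_t at t = 2.0000: 117.904490
  t * PV_t at t = 3.0000: 164.671076
  t * PV_t at t = 4.0000: 204.433366
  t * PV_t at t = 5.0000: 237.934550
  t * PV_t at t = 6.0000: 265.848660
  t * PV_t at t = 7.0000: 4535.647796
Macaulay duration D = (sum_t t * PV_t) / P = 5589.754649 / 968.110362 = 5.773882


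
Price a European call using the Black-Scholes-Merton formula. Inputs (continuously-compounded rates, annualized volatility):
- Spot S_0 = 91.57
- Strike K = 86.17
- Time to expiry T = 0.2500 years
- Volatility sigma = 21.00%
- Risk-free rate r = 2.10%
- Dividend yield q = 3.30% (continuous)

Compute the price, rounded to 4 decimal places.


d1 = (ln(S/K) + (r - q + 0.5*sigma^2) * T) / (sigma * sqrt(T)) = 0.60280112
d2 = d1 - sigma * sqrt(T) = 0.49780112
exp(-rT) = 0.99476376; exp(-qT) = 0.99178394
C = S_0 * exp(-qT) * N(d1) - K * exp(-rT) * N(d2)
N(d1) = 0.72667950; N(d2) = 0.69068789
C = 91.5700 * 0.99178394 * 0.72667950 - 86.1700 * 0.99476376 * 0.69068789 = 6.7904

Answer: Price = 6.7904


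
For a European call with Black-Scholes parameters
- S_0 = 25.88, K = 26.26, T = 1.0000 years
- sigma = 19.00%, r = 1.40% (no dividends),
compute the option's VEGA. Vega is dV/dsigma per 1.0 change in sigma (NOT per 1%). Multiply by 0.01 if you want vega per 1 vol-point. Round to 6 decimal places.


d1 = 0.0919663198; d2 = -0.0980336802
phi(d1) = 0.3972587548; exp(-qT) = 1.0000000000; exp(-rT) = 0.9860975443
Vega = S * exp(-qT) * phi(d1) * sqrt(T) = 25.8800 * 1.0000000000 * 0.3972587548 * 1.0000000000 = 10.281057

Answer: Vega = 10.281057


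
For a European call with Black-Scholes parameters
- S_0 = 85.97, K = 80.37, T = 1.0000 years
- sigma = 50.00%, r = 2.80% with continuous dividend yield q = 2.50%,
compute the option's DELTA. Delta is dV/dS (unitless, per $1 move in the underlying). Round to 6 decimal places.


Answer: Delta = 0.635898

Derivation:
d1 = 0.3907148519; d2 = -0.1092851481
phi(d1) = 0.3696245268; exp(-qT) = 0.9753099120; exp(-rT) = 0.9723883668
N(d1) = 0.6519959902
Delta = exp(-qT) * N(d1) = 0.9753099120 * 0.6519959902 = 0.635898


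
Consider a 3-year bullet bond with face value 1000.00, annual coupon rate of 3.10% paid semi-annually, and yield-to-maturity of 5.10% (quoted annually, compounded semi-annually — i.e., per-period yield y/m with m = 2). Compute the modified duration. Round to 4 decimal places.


Answer: Modified duration = 2.8122

Derivation:
Coupon per period c = face * coupon_rate / m = 15.500000
Periods per year m = 2; per-period yield y/m = 0.025500
Number of cashflows N = 6
Cashflows (t years, CF_t, discount factor 1/(1+y/m)^(m*t), PV):
  t = 0.5000: CF_t = 15.500000, DF = 0.975134, PV = 15.114578
  t = 1.0000: CF_t = 15.500000, DF = 0.950886, PV = 14.738740
  t = 1.5000: CF_t = 15.500000, DF = 0.927242, PV = 14.372248
  t = 2.0000: CF_t = 15.500000, DF = 0.904185, PV = 14.014869
  t = 2.5000: CF_t = 15.500000, DF = 0.881702, PV = 13.666376
  t = 3.0000: CF_t = 1015.500000, DF = 0.859777, PV = 873.103923
Price P = sum_t PV_t = 945.010735
First compute Macaulay numerator sum_t t * PV_t:
  t * PV_t at t = 0.5000: 7.557289
  t * PV_t at t = 1.0000: 14.738740
  t * PV_t at t = 1.5000: 21.558372
  t * PV_t at t = 2.0000: 28.029738
  t * PV_t at t = 2.5000: 34.165941
  t * PV_t at t = 3.0000: 2619.311769
Macaulay duration D = 2725.361849 / 945.010735 = 2.883948
Modified duration = D / (1 + y/m) = 2.883948 / (1 + 0.025500) = 2.812236


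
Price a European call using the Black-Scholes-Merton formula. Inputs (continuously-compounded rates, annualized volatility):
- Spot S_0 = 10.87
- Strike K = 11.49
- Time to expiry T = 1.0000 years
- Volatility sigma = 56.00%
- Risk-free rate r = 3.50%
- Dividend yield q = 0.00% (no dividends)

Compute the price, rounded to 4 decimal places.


Answer: Price = 2.3110

Derivation:
d1 = (ln(S/K) + (r - q + 0.5*sigma^2) * T) / (sigma * sqrt(T)) = 0.24344573
d2 = d1 - sigma * sqrt(T) = -0.31655427
exp(-rT) = 0.96560542; exp(-qT) = 1.00000000
C = S_0 * exp(-qT) * N(d1) - K * exp(-rT) * N(d2)
N(d1) = 0.59616994; N(d2) = 0.37579092
C = 10.8700 * 1.00000000 * 0.59616994 - 11.4900 * 0.96560542 * 0.37579092 = 2.3110


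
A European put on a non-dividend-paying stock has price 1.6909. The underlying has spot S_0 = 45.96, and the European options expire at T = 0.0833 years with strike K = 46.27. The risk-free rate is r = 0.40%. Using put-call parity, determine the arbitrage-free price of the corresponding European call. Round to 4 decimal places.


Put-call parity: C - P = S_0 * exp(-qT) - K * exp(-rT).
S_0 * exp(-qT) = 45.9600 * 1.00000000 = 45.96000000
K * exp(-rT) = 46.2700 * 0.99966686 = 46.25458540
C = P + S*exp(-qT) - K*exp(-rT)
C = 1.6909 + 45.96000000 - 46.25458540 = 1.3963

Answer: Call price = 1.3963


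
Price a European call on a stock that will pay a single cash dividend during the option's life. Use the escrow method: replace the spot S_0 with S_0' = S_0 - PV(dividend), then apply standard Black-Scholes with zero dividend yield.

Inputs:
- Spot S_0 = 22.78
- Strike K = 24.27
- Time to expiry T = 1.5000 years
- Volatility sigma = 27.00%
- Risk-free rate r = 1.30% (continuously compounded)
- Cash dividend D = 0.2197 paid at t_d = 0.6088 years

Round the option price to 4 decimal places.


PV(D) = D * exp(-r * t_d) = 0.2197 * 0.99211684 = 0.21796807
S_0' = S_0 - PV(D) = 22.7800 - 0.21796807 = 22.56203193
d1 = (ln(S_0'/K) + (r + sigma^2/2)*T) / (sigma*sqrt(T)) = 0.00363635
d2 = d1 - sigma*sqrt(T) = -0.32704477
exp(-rT) = 0.98068890
N(d1) = 0.50145069; N(d2) = 0.37181701
C = S_0' * N(d1) - K * exp(-rT) * N(d2) = 22.56203193 * 0.50145069 - 24.2700 * 0.98068890 * 0.37181701 = 2.4640

Answer: Price = 2.4640


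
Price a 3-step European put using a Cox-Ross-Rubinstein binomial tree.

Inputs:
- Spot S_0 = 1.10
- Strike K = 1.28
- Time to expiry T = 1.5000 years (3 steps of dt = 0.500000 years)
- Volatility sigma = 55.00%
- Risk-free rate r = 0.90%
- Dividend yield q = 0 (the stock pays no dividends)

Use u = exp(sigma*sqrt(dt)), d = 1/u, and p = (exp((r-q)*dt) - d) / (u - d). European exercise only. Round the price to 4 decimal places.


dt = T/N = 0.500000
u = exp(sigma*sqrt(dt)) = 1.475370; d = 1/u = 0.677796
p = (exp((r-q)*dt) - d) / (u - d) = 0.409635
Discount per step: exp(-r*dt) = 0.995510
Stock lattice S(k, i) with i counting down-moves:
  k=0: S(0,0) = 1.1000
  k=1: S(1,0) = 1.6229; S(1,1) = 0.7456
  k=2: S(2,0) = 2.3944; S(2,1) = 1.1000; S(2,2) = 0.5053
  k=3: S(3,0) = 3.5326; S(3,1) = 1.6229; S(3,2) = 0.7456; S(3,3) = 0.3425
Terminal payoffs V(N, i) = max(K - S_T, 0):
  V(3,0) = 0.000000; V(3,1) = 0.000000; V(3,2) = 0.534424; V(3,3) = 0.937477
Backward induction: V(k, i) = exp(-r*dt) * [p * V(k+1, i) + (1-p) * V(k+1, i+1)].
  V(2,0) = exp(-r*dt) * [p*0.000000 + (1-p)*0.000000] = 0.000000
  V(2,1) = exp(-r*dt) * [p*0.000000 + (1-p)*0.534424] = 0.314089
  V(2,2) = exp(-r*dt) * [p*0.534424 + (1-p)*0.937477] = 0.768905
  V(1,0) = exp(-r*dt) * [p*0.000000 + (1-p)*0.314089] = 0.184595
  V(1,1) = exp(-r*dt) * [p*0.314089 + (1-p)*0.768905] = 0.579980
  V(0,0) = exp(-r*dt) * [p*0.184595 + (1-p)*0.579980] = 0.416140

Answer: Price = V(0,0) = 0.4161


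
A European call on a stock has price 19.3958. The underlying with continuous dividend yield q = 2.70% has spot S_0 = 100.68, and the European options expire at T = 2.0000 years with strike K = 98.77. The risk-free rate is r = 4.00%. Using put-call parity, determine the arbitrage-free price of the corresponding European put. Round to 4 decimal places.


Answer: Put price = 15.1845

Derivation:
Put-call parity: C - P = S_0 * exp(-qT) - K * exp(-rT).
S_0 * exp(-qT) = 100.6800 * 0.94743211 = 95.38746448
K * exp(-rT) = 98.7700 * 0.92311635 = 91.17620153
P = C - S*exp(-qT) + K*exp(-rT)
P = 19.3958 - 95.38746448 + 91.17620153 = 15.1845


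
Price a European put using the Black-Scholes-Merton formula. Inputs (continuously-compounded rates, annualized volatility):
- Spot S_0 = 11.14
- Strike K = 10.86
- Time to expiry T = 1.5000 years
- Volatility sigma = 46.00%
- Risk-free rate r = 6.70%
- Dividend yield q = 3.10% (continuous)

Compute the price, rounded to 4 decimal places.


d1 = (ln(S/K) + (r - q + 0.5*sigma^2) * T) / (sigma * sqrt(T)) = 0.42272499
d2 = d1 - sigma * sqrt(T) = -0.14065765
exp(-rT) = 0.90438511; exp(-qT) = 0.95456456
P = K * exp(-rT) * N(-d2) - S_0 * exp(-qT) * N(-d1)
N(-d1) = 0.33624796; N(-d2) = 0.55592980
P = 10.8600 * 0.90438511 * 0.55592980 - 11.1400 * 0.95456456 * 0.33624796 = 1.8845

Answer: Price = 1.8845


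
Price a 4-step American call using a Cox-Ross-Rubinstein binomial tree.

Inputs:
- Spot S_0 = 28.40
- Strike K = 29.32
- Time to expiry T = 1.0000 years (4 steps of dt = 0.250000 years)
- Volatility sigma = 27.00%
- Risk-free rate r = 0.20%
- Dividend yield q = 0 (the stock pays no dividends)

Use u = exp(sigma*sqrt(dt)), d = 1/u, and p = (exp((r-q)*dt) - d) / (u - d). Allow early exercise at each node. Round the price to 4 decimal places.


dt = T/N = 0.250000
u = exp(sigma*sqrt(dt)) = 1.144537; d = 1/u = 0.873716
p = (exp((r-q)*dt) - d) / (u - d) = 0.468148
Discount per step: exp(-r*dt) = 0.999500
Stock lattice S(k, i) with i counting down-moves:
  k=0: S(0,0) = 28.4000
  k=1: S(1,0) = 32.5048; S(1,1) = 24.8135
  k=2: S(2,0) = 37.2030; S(2,1) = 28.4000; S(2,2) = 21.6800
  k=3: S(3,0) = 42.5802; S(3,1) = 32.5048; S(3,2) = 24.8135; S(3,3) = 18.9421
  k=4: S(4,0) = 48.7346; S(4,1) = 37.2030; S(4,2) = 28.4000; S(4,3) = 21.6800; S(4,4) = 16.5501
Terminal payoffs V(N, i) = max(S_T - K, 0):
  V(4,0) = 19.414595; V(4,1) = 7.882990; V(4,2) = 0.000000; V(4,3) = 0.000000; V(4,4) = 0.000000
Backward induction: V(k, i) = exp(-r*dt) * [p * V(k+1, i) + (1-p) * V(k+1, i+1)]; then take max(V_cont, immediate exercise) for American.
  V(3,0) = exp(-r*dt) * [p*19.414595 + (1-p)*7.882990] = 13.274847; exercise = 13.260191; V(3,0) = max -> 13.274847
  V(3,1) = exp(-r*dt) * [p*7.882990 + (1-p)*0.000000] = 3.688560; exercise = 3.184845; V(3,1) = max -> 3.688560
  V(3,2) = exp(-r*dt) * [p*0.000000 + (1-p)*0.000000] = 0.000000; exercise = 0.000000; V(3,2) = max -> 0.000000
  V(3,3) = exp(-r*dt) * [p*0.000000 + (1-p)*0.000000] = 0.000000; exercise = 0.000000; V(3,3) = max -> 0.000000
  V(2,0) = exp(-r*dt) * [p*13.274847 + (1-p)*3.688560] = 8.172273; exercise = 7.882990; V(2,0) = max -> 8.172273
  V(2,1) = exp(-r*dt) * [p*3.688560 + (1-p)*0.000000] = 1.725928; exercise = 0.000000; V(2,1) = max -> 1.725928
  V(2,2) = exp(-r*dt) * [p*0.000000 + (1-p)*0.000000] = 0.000000; exercise = 0.000000; V(2,2) = max -> 0.000000
  V(1,0) = exp(-r*dt) * [p*8.172273 + (1-p)*1.725928] = 4.741400; exercise = 3.184845; V(1,0) = max -> 4.741400
  V(1,1) = exp(-r*dt) * [p*1.725928 + (1-p)*0.000000] = 0.807586; exercise = 0.000000; V(1,1) = max -> 0.807586
  V(0,0) = exp(-r*dt) * [p*4.741400 + (1-p)*0.807586] = 2.647868; exercise = 0.000000; V(0,0) = max -> 2.647868

Answer: Price = V(0,0) = 2.6479


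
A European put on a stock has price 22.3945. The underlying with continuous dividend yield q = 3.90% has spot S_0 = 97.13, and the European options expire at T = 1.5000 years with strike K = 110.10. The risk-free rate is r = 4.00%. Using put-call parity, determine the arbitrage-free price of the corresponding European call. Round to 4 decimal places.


Put-call parity: C - P = S_0 * exp(-qT) - K * exp(-rT).
S_0 * exp(-qT) = 97.1300 * 0.94317824 = 91.61090249
K * exp(-rT) = 110.1000 * 0.94176453 = 103.68827515
C = P + S*exp(-qT) - K*exp(-rT)
C = 22.3945 + 91.61090249 - 103.68827515 = 10.3171

Answer: Call price = 10.3171


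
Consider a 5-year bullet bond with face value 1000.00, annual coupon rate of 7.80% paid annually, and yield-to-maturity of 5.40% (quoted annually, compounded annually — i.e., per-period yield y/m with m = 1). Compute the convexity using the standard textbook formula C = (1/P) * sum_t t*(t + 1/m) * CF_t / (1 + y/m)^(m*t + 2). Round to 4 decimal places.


Coupon per period c = face * coupon_rate / m = 78.000000
Periods per year m = 1; per-period yield y/m = 0.054000
Number of cashflows N = 5
Cashflows (t years, CF_t, discount factor 1/(1+y/m)^(m*t), PV):
  t = 1.0000: CF_t = 78.000000, DF = 0.948767, PV = 74.003795
  t = 2.0000: CF_t = 78.000000, DF = 0.900158, PV = 70.212329
  t = 3.0000: CF_t = 78.000000, DF = 0.854040, PV = 66.615113
  t = 4.0000: CF_t = 78.000000, DF = 0.810285, PV = 63.202195
  t = 5.0000: CF_t = 1078.000000, DF = 0.768771, PV = 828.735049
Price P = sum_t PV_t = 1102.768481
Convexity numerator sum_t t*(t + 1/m) * CF_t / (1+y/m)^(m*t + 2):
  t = 1.0000: term = 133.230226
  t = 2.0000: term = 379.213168
  t = 3.0000: term = 719.569579
  t = 4.0000: term = 1137.839308
  t = 5.0000: term = 22379.776211
Convexity = (1/P) * sum = 24749.628492 / 1102.768481 = 22.443177

Answer: Convexity = 22.4432


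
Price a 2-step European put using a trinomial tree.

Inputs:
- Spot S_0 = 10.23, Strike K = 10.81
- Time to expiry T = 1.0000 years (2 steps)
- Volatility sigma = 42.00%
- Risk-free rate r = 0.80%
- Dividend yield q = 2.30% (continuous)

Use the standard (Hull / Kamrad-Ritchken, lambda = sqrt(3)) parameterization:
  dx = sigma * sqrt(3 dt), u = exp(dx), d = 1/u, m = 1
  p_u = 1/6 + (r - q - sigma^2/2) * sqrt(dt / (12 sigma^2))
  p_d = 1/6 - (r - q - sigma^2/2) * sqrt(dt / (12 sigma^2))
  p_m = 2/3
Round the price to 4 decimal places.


Answer: Price = V(0,0) = 1.9646

Derivation:
dt = T/N = 0.500000; dx = sigma*sqrt(3*dt) = 0.514393
u = exp(dx) = 1.672623; d = 1/u = 0.597863
p_u = 0.116510, p_m = 0.666667, p_d = 0.216823
Discount per step: exp(-r*dt) = 0.996008
Stock lattice S(k, j) with j the centered position index:
  k=0: S(0,+0) = 10.2300
  k=1: S(1,-1) = 6.1161; S(1,+0) = 10.2300; S(1,+1) = 17.1109
  k=2: S(2,-2) = 3.6566; S(2,-1) = 6.1161; S(2,+0) = 10.2300; S(2,+1) = 17.1109; S(2,+2) = 28.6201
Terminal payoffs V(N, j) = max(K - S_T, 0):
  V(2,-2) = 7.153381; V(2,-1) = 4.693857; V(2,+0) = 0.580000; V(2,+1) = 0.000000; V(2,+2) = 0.000000
Backward induction: V(k, j) = exp(-r*dt) * [p_u * V(k+1, j+1) + p_m * V(k+1, j) + p_d * V(k+1, j-1)]
  V(1,-1) = exp(-r*dt) * [p_u*0.580000 + p_m*4.693857 + p_d*7.153381] = 4.728877
  V(1,+0) = exp(-r*dt) * [p_u*0.000000 + p_m*0.580000 + p_d*4.693857] = 1.398796
  V(1,+1) = exp(-r*dt) * [p_u*0.000000 + p_m*0.000000 + p_d*0.580000] = 0.125255
  V(0,+0) = exp(-r*dt) * [p_u*0.125255 + p_m*1.398796 + p_d*4.728877] = 1.964579


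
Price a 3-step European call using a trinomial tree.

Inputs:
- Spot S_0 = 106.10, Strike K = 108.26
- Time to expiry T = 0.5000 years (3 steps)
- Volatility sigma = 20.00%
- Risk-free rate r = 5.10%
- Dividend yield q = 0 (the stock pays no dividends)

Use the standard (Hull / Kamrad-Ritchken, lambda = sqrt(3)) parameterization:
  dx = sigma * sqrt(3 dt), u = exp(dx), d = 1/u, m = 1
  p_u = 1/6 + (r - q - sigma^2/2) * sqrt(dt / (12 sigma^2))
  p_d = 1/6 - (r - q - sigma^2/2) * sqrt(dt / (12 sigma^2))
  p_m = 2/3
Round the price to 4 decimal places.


Answer: Price = V(0,0) = 6.0632

Derivation:
dt = T/N = 0.166667; dx = sigma*sqrt(3*dt) = 0.141421
u = exp(dx) = 1.151910; d = 1/u = 0.868123
p_u = 0.184934, p_m = 0.666667, p_d = 0.148400
Discount per step: exp(-r*dt) = 0.991536
Stock lattice S(k, j) with j the centered position index:
  k=0: S(0,+0) = 106.1000
  k=1: S(1,-1) = 92.1079; S(1,+0) = 106.1000; S(1,+1) = 122.2176
  k=2: S(2,-2) = 79.9610; S(2,-1) = 92.1079; S(2,+0) = 106.1000; S(2,+1) = 122.2176; S(2,+2) = 140.7837
  k=3: S(3,-3) = 69.4160; S(3,-2) = 79.9610; S(3,-1) = 92.1079; S(3,+0) = 106.1000; S(3,+1) = 122.2176; S(3,+2) = 140.7837; S(3,+3) = 162.1702
Terminal payoffs V(N, j) = max(S_T - K, 0):
  V(3,-3) = 0.000000; V(3,-2) = 0.000000; V(3,-1) = 0.000000; V(3,+0) = 0.000000; V(3,+1) = 13.957641; V(3,+2) = 32.523712; V(3,+3) = 53.910154
Backward induction: V(k, j) = exp(-r*dt) * [p_u * V(k+1, j+1) + p_m * V(k+1, j) + p_d * V(k+1, j-1)]
  V(2,-2) = exp(-r*dt) * [p_u*0.000000 + p_m*0.000000 + p_d*0.000000] = 0.000000
  V(2,-1) = exp(-r*dt) * [p_u*0.000000 + p_m*0.000000 + p_d*0.000000] = 0.000000
  V(2,+0) = exp(-r*dt) * [p_u*13.957641 + p_m*0.000000 + p_d*0.000000] = 2.559389
  V(2,+1) = exp(-r*dt) * [p_u*32.523712 + p_m*13.957641 + p_d*0.000000] = 15.190155
  V(2,+2) = exp(-r*dt) * [p_u*53.910154 + p_m*32.523712 + p_d*13.957641] = 33.438148
  V(1,-1) = exp(-r*dt) * [p_u*2.559389 + p_m*0.000000 + p_d*0.000000] = 0.469311
  V(1,+0) = exp(-r*dt) * [p_u*15.190155 + p_m*2.559389 + p_d*0.000000] = 4.477211
  V(1,+1) = exp(-r*dt) * [p_u*33.438148 + p_m*15.190155 + p_d*2.559389] = 16.549152
  V(0,+0) = exp(-r*dt) * [p_u*16.549152 + p_m*4.477211 + p_d*0.469311] = 6.063190


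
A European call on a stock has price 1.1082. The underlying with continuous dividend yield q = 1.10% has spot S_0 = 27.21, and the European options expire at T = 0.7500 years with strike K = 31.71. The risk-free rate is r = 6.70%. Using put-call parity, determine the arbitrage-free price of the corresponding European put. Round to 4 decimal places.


Answer: Put price = 4.2777

Derivation:
Put-call parity: C - P = S_0 * exp(-qT) - K * exp(-rT).
S_0 * exp(-qT) = 27.2100 * 0.99178394 = 26.98644095
K * exp(-rT) = 31.7100 * 0.95099165 = 30.15594512
P = C - S*exp(-qT) + K*exp(-rT)
P = 1.1082 - 26.98644095 + 30.15594512 = 4.2777


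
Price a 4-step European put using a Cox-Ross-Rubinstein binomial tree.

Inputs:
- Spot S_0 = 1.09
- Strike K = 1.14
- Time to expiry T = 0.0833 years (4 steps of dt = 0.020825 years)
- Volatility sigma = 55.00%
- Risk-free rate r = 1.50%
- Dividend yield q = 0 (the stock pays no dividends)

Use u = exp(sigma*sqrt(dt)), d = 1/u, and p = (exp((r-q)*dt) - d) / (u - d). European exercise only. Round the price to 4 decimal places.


dt = T/N = 0.020825
u = exp(sigma*sqrt(dt)) = 1.082605; d = 1/u = 0.923698
p = (exp((r-q)*dt) - d) / (u - d) = 0.482134
Discount per step: exp(-r*dt) = 0.999688
Stock lattice S(k, i) with i counting down-moves:
  k=0: S(0,0) = 1.0900
  k=1: S(1,0) = 1.1800; S(1,1) = 1.0068
  k=2: S(2,0) = 1.2775; S(2,1) = 1.0900; S(2,2) = 0.9300
  k=3: S(3,0) = 1.3830; S(3,1) = 1.1800; S(3,2) = 1.0068; S(3,3) = 0.8590
  k=4: S(4,0) = 1.4973; S(4,1) = 1.2775; S(4,2) = 1.0900; S(4,3) = 0.9300; S(4,4) = 0.7935
Terminal payoffs V(N, i) = max(K - S_T, 0):
  V(4,0) = 0.000000; V(4,1) = 0.000000; V(4,2) = 0.050000; V(4,3) = 0.209992; V(4,4) = 0.346500
Backward induction: V(k, i) = exp(-r*dt) * [p * V(k+1, i) + (1-p) * V(k+1, i+1)].
  V(3,0) = exp(-r*dt) * [p*0.000000 + (1-p)*0.000000] = 0.000000
  V(3,1) = exp(-r*dt) * [p*0.000000 + (1-p)*0.050000] = 0.025885
  V(3,2) = exp(-r*dt) * [p*0.050000 + (1-p)*0.209992] = 0.132813
  V(3,3) = exp(-r*dt) * [p*0.209992 + (1-p)*0.346500] = 0.280597
  V(2,0) = exp(-r*dt) * [p*0.000000 + (1-p)*0.025885] = 0.013401
  V(2,1) = exp(-r*dt) * [p*0.025885 + (1-p)*0.132813] = 0.081234
  V(2,2) = exp(-r*dt) * [p*0.132813 + (1-p)*0.280597] = 0.209280
  V(1,0) = exp(-r*dt) * [p*0.013401 + (1-p)*0.081234] = 0.048514
  V(1,1) = exp(-r*dt) * [p*0.081234 + (1-p)*0.209280] = 0.147498
  V(0,0) = exp(-r*dt) * [p*0.048514 + (1-p)*0.147498] = 0.099744

Answer: Price = V(0,0) = 0.0997


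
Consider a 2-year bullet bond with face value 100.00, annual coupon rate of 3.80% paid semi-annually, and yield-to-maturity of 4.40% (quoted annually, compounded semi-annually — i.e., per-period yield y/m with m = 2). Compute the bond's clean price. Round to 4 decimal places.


Coupon per period c = face * coupon_rate / m = 1.900000
Periods per year m = 2; per-period yield y/m = 0.022000
Number of cashflows N = 4
Cashflows (t years, CF_t, discount factor 1/(1+y/m)^(m*t), PV):
  t = 0.5000: CF_t = 1.900000, DF = 0.978474, PV = 1.859100
  t = 1.0000: CF_t = 1.900000, DF = 0.957411, PV = 1.819080
  t = 1.5000: CF_t = 1.900000, DF = 0.936801, PV = 1.779922
  t = 2.0000: CF_t = 101.900000, DF = 0.916635, PV = 93.405102
Price P = sum_t PV_t = 98.863204

Answer: Price = 98.8632


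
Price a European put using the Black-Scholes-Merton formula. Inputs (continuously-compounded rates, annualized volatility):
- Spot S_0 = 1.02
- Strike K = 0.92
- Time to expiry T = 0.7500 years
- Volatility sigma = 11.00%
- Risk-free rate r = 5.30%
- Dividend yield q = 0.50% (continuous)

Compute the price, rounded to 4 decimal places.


d1 = (ln(S/K) + (r - q + 0.5*sigma^2) * T) / (sigma * sqrt(T)) = 1.50868697
d2 = d1 - sigma * sqrt(T) = 1.41342417
exp(-rT) = 0.96102967; exp(-qT) = 0.99625702
P = K * exp(-rT) * N(-d2) - S_0 * exp(-qT) * N(-d1)
N(-d1) = 0.06568940; N(-d2) = 0.07876552
P = 0.9200 * 0.96102967 * 0.07876552 - 1.0200 * 0.99625702 * 0.06568940 = 0.0029

Answer: Price = 0.0029


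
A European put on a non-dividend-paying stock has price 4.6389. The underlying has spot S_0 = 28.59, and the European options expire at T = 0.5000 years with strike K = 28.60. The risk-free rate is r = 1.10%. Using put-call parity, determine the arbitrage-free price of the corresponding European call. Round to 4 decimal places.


Put-call parity: C - P = S_0 * exp(-qT) - K * exp(-rT).
S_0 * exp(-qT) = 28.5900 * 1.00000000 = 28.59000000
K * exp(-rT) = 28.6000 * 0.99451510 = 28.44313178
C = P + S*exp(-qT) - K*exp(-rT)
C = 4.6389 + 28.59000000 - 28.44313178 = 4.7858

Answer: Call price = 4.7858


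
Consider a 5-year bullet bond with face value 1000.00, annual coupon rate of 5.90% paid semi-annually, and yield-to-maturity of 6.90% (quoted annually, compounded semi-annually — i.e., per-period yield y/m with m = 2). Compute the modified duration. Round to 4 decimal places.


Coupon per period c = face * coupon_rate / m = 29.500000
Periods per year m = 2; per-period yield y/m = 0.034500
Number of cashflows N = 10
Cashflows (t years, CF_t, discount factor 1/(1+y/m)^(m*t), PV):
  t = 0.5000: CF_t = 29.500000, DF = 0.966651, PV = 28.516191
  t = 1.0000: CF_t = 29.500000, DF = 0.934413, PV = 27.565192
  t = 1.5000: CF_t = 29.500000, DF = 0.903251, PV = 26.645908
  t = 2.0000: CF_t = 29.500000, DF = 0.873128, PV = 25.757282
  t = 2.5000: CF_t = 29.500000, DF = 0.844010, PV = 24.898291
  t = 3.0000: CF_t = 29.500000, DF = 0.815863, PV = 24.067947
  t = 3.5000: CF_t = 29.500000, DF = 0.788654, PV = 23.265294
  t = 4.0000: CF_t = 29.500000, DF = 0.762353, PV = 22.489410
  t = 4.5000: CF_t = 29.500000, DF = 0.736929, PV = 21.739400
  t = 5.0000: CF_t = 1029.500000, DF = 0.712353, PV = 733.367063
Price P = sum_t PV_t = 958.311980
First compute Macaulay numerator sum_t t * PV_t:
  t * PV_t at t = 0.5000: 14.258096
  t * PV_t at t = 1.0000: 27.565192
  t * PV_t at t = 1.5000: 39.968863
  t * PV_t at t = 2.0000: 51.514564
  t * PV_t at t = 2.5000: 62.245728
  t * PV_t at t = 3.0000: 72.203841
  t * PV_t at t = 3.5000: 81.428530
  t * PV_t at t = 4.0000: 89.957639
  t * PV_t at t = 4.5000: 97.827302
  t * PV_t at t = 5.0000: 3666.835314
Macaulay duration D = 4203.805069 / 958.311980 = 4.386677
Modified duration = D / (1 + y/m) = 4.386677 / (1 + 0.034500) = 4.240384

Answer: Modified duration = 4.2404


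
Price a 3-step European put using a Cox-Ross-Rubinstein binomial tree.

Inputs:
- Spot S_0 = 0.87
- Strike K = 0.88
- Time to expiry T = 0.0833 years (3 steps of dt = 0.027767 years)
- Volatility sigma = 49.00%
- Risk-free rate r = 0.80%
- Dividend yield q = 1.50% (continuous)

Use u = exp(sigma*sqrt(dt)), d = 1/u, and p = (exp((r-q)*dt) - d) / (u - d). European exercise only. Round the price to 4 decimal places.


Answer: Price = V(0,0) = 0.0587

Derivation:
dt = T/N = 0.027767
u = exp(sigma*sqrt(dt)) = 1.085076; d = 1/u = 0.921594
p = (exp((r-q)*dt) - d) / (u - d) = 0.478410
Discount per step: exp(-r*dt) = 0.999778
Stock lattice S(k, i) with i counting down-moves:
  k=0: S(0,0) = 0.8700
  k=1: S(1,0) = 0.9440; S(1,1) = 0.8018
  k=2: S(2,0) = 1.0243; S(2,1) = 0.8700; S(2,2) = 0.7389
  k=3: S(3,0) = 1.1115; S(3,1) = 0.9440; S(3,2) = 0.8018; S(3,3) = 0.6810
Terminal payoffs V(N, i) = max(K - S_T, 0):
  V(3,0) = 0.000000; V(3,1) = 0.000000; V(3,2) = 0.078213; V(3,3) = 0.199014
Backward induction: V(k, i) = exp(-r*dt) * [p * V(k+1, i) + (1-p) * V(k+1, i+1)].
  V(2,0) = exp(-r*dt) * [p*0.000000 + (1-p)*0.000000] = 0.000000
  V(2,1) = exp(-r*dt) * [p*0.000000 + (1-p)*0.078213] = 0.040786
  V(2,2) = exp(-r*dt) * [p*0.078213 + (1-p)*0.199014] = 0.141190
  V(1,0) = exp(-r*dt) * [p*0.000000 + (1-p)*0.040786] = 0.021269
  V(1,1) = exp(-r*dt) * [p*0.040786 + (1-p)*0.141190] = 0.093135
  V(0,0) = exp(-r*dt) * [p*0.021269 + (1-p)*0.093135] = 0.058741


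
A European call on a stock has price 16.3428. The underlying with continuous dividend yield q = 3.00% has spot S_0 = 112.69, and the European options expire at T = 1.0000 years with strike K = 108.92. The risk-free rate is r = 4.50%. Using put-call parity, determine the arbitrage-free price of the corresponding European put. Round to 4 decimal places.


Put-call parity: C - P = S_0 * exp(-qT) - K * exp(-rT).
S_0 * exp(-qT) = 112.6900 * 0.97044553 = 109.35950718
K * exp(-rT) = 108.9200 * 0.95599748 = 104.12724572
P = C - S*exp(-qT) + K*exp(-rT)
P = 16.3428 - 109.35950718 + 104.12724572 = 11.1105

Answer: Put price = 11.1105


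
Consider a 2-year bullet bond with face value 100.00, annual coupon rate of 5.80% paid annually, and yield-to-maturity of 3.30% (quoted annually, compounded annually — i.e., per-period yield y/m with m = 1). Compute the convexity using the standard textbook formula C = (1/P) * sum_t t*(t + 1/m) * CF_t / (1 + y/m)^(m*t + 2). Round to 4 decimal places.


Coupon per period c = face * coupon_rate / m = 5.800000
Periods per year m = 1; per-period yield y/m = 0.033000
Number of cashflows N = 2
Cashflows (t years, CF_t, discount factor 1/(1+y/m)^(m*t), PV):
  t = 1.0000: CF_t = 5.800000, DF = 0.968054, PV = 5.614714
  t = 2.0000: CF_t = 105.800000, DF = 0.937129, PV = 99.148243
Price P = sum_t PV_t = 104.762958
Convexity numerator sum_t t*(t + 1/m) * CF_t / (1+y/m)^(m*t + 2):
  t = 1.0000: term = 10.523423
  t = 2.0000: term = 557.488139
Convexity = (1/P) * sum = 568.011562 / 104.762958 = 5.421874

Answer: Convexity = 5.4219


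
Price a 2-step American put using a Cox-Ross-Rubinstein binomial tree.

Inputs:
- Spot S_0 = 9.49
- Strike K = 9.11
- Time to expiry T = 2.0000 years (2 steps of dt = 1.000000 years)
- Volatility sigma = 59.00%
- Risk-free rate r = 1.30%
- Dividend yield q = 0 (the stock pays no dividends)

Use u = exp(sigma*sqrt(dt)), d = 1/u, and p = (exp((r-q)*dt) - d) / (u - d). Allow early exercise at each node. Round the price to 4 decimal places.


dt = T/N = 1.000000
u = exp(sigma*sqrt(dt)) = 1.803988; d = 1/u = 0.554327
p = (exp((r-q)*dt) - d) / (u - d) = 0.367106
Discount per step: exp(-r*dt) = 0.987084
Stock lattice S(k, i) with i counting down-moves:
  k=0: S(0,0) = 9.4900
  k=1: S(1,0) = 17.1199; S(1,1) = 5.2606
  k=2: S(2,0) = 30.8840; S(2,1) = 9.4900; S(2,2) = 2.9161
Terminal payoffs V(N, i) = max(K - S_T, 0):
  V(2,0) = 0.000000; V(2,1) = 0.000000; V(2,2) = 6.193925
Backward induction: V(k, i) = exp(-r*dt) * [p * V(k+1, i) + (1-p) * V(k+1, i+1)]; then take max(V_cont, immediate exercise) for American.
  V(1,0) = exp(-r*dt) * [p*0.000000 + (1-p)*0.000000] = 0.000000; exercise = 0.000000; V(1,0) = max -> 0.000000
  V(1,1) = exp(-r*dt) * [p*0.000000 + (1-p)*6.193925] = 3.869469; exercise = 3.849434; V(1,1) = max -> 3.869469
  V(0,0) = exp(-r*dt) * [p*0.000000 + (1-p)*3.869469] = 2.417335; exercise = 0.000000; V(0,0) = max -> 2.417335

Answer: Price = V(0,0) = 2.4173


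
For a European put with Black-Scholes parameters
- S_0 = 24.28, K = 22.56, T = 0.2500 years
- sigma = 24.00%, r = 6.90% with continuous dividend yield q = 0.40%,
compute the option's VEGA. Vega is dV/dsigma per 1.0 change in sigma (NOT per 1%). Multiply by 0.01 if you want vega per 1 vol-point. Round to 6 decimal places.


Answer: Vega = 3.491649

Derivation:
d1 = 0.8077044963; d2 = 0.6877044963
phi(d1) = 0.2879029572; exp(-qT) = 0.9990004998; exp(-rT) = 0.9828979294
Vega = S * exp(-qT) * phi(d1) * sqrt(T) = 24.2800 * 0.9990004998 * 0.2879029572 * 0.5000000000 = 3.491649


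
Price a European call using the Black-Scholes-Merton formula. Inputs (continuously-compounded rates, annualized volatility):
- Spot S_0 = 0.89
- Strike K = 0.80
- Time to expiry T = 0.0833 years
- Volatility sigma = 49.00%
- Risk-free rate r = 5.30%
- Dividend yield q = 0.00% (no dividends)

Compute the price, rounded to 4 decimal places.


Answer: Price = 0.1082

Derivation:
d1 = (ln(S/K) + (r - q + 0.5*sigma^2) * T) / (sigma * sqrt(T)) = 0.85576751
d2 = d1 - sigma * sqrt(T) = 0.71434499
exp(-rT) = 0.99559483; exp(-qT) = 1.00000000
C = S_0 * exp(-qT) * N(d1) - K * exp(-rT) * N(d2)
N(d1) = 0.80393680; N(d2) = 0.76249306
C = 0.8900 * 1.00000000 * 0.80393680 - 0.8000 * 0.99559483 * 0.76249306 = 0.1082


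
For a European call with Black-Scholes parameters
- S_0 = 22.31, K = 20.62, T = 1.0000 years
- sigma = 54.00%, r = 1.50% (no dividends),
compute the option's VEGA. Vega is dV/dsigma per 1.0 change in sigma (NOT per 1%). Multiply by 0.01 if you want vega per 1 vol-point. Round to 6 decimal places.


Answer: Vega = 8.066194

Derivation:
d1 = 0.4436546849; d2 = -0.0963453151
phi(d1) = 0.3615506007; exp(-qT) = 1.0000000000; exp(-rT) = 0.9851119396
Vega = S * exp(-qT) * phi(d1) * sqrt(T) = 22.3100 * 1.0000000000 * 0.3615506007 * 1.0000000000 = 8.066194


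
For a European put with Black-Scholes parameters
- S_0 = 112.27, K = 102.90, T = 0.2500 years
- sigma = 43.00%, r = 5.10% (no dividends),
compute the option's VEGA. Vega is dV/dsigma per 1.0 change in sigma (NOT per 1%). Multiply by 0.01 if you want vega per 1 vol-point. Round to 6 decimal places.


d1 = 0.5721467053; d2 = 0.3571467053
phi(d1) = 0.3387088266; exp(-qT) = 1.0000000000; exp(-rT) = 0.9873309369
Vega = S * exp(-qT) * phi(d1) * sqrt(T) = 112.2700 * 1.0000000000 * 0.3387088266 * 0.5000000000 = 19.013420

Answer: Vega = 19.013420


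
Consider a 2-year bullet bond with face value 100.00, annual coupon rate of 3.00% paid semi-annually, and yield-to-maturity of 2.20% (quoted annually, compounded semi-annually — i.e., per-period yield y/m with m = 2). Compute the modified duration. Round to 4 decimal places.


Coupon per period c = face * coupon_rate / m = 1.500000
Periods per year m = 2; per-period yield y/m = 0.011000
Number of cashflows N = 4
Cashflows (t years, CF_t, discount factor 1/(1+y/m)^(m*t), PV):
  t = 0.5000: CF_t = 1.500000, DF = 0.989120, PV = 1.483680
  t = 1.0000: CF_t = 1.500000, DF = 0.978358, PV = 1.467537
  t = 1.5000: CF_t = 1.500000, DF = 0.967713, PV = 1.451569
  t = 2.0000: CF_t = 101.500000, DF = 0.957184, PV = 97.154164
Price P = sum_t PV_t = 101.556950
First compute Macaulay numerator sum_t t * PV_t:
  t * PV_t at t = 0.5000: 0.741840
  t * PV_t at t = 1.0000: 1.467537
  t * PV_t at t = 1.5000: 2.177354
  t * PV_t at t = 2.0000: 194.308328
Macaulay duration D = 198.695059 / 101.556950 = 1.956489
Modified duration = D / (1 + y/m) = 1.956489 / (1 + 0.011000) = 1.935202

Answer: Modified duration = 1.9352


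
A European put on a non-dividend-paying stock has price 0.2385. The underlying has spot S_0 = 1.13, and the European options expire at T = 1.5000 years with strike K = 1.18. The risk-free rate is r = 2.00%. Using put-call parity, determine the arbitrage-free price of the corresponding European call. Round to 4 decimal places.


Answer: Call price = 0.2234

Derivation:
Put-call parity: C - P = S_0 * exp(-qT) - K * exp(-rT).
S_0 * exp(-qT) = 1.1300 * 1.00000000 = 1.13000000
K * exp(-rT) = 1.1800 * 0.97044553 = 1.14512573
C = P + S*exp(-qT) - K*exp(-rT)
C = 0.2385 + 1.13000000 - 1.14512573 = 0.2234


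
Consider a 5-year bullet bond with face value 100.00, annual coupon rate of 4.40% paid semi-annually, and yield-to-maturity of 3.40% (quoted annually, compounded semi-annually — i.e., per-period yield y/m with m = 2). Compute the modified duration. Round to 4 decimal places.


Coupon per period c = face * coupon_rate / m = 2.200000
Periods per year m = 2; per-period yield y/m = 0.017000
Number of cashflows N = 10
Cashflows (t years, CF_t, discount factor 1/(1+y/m)^(m*t), PV):
  t = 0.5000: CF_t = 2.200000, DF = 0.983284, PV = 2.163225
  t = 1.0000: CF_t = 2.200000, DF = 0.966848, PV = 2.127065
  t = 1.5000: CF_t = 2.200000, DF = 0.950686, PV = 2.091509
  t = 2.0000: CF_t = 2.200000, DF = 0.934795, PV = 2.056548
  t = 2.5000: CF_t = 2.200000, DF = 0.919169, PV = 2.022171
  t = 3.0000: CF_t = 2.200000, DF = 0.903804, PV = 1.988369
  t = 3.5000: CF_t = 2.200000, DF = 0.888696, PV = 1.955132
  t = 4.0000: CF_t = 2.200000, DF = 0.873841, PV = 1.922450
  t = 4.5000: CF_t = 2.200000, DF = 0.859234, PV = 1.890315
  t = 5.0000: CF_t = 102.200000, DF = 0.844871, PV = 86.345830
Price P = sum_t PV_t = 104.562614
First compute Macaulay numerator sum_t t * PV_t:
  t * PV_t at t = 0.5000: 1.081613
  t * PV_t at t = 1.0000: 2.127065
  t * PV_t at t = 1.5000: 3.137264
  t * PV_t at t = 2.0000: 4.113096
  t * PV_t at t = 2.5000: 5.055428
  t * PV_t at t = 3.0000: 5.965107
  t * PV_t at t = 3.5000: 6.842961
  t * PV_t at t = 4.0000: 7.689800
  t * PV_t at t = 4.5000: 8.506416
  t * PV_t at t = 5.0000: 431.729148
Macaulay duration D = 476.247898 / 104.562614 = 4.554667
Modified duration = D / (1 + y/m) = 4.554667 / (1 + 0.017000) = 4.478532

Answer: Modified duration = 4.4785


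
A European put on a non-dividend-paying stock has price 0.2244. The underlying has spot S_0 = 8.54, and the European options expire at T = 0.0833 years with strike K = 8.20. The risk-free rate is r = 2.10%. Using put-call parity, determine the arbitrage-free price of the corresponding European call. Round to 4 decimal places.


Put-call parity: C - P = S_0 * exp(-qT) - K * exp(-rT).
S_0 * exp(-qT) = 8.5400 * 1.00000000 = 8.54000000
K * exp(-rT) = 8.2000 * 0.99825223 = 8.18566828
C = P + S*exp(-qT) - K*exp(-rT)
C = 0.2244 + 8.54000000 - 8.18566828 = 0.5787

Answer: Call price = 0.5787


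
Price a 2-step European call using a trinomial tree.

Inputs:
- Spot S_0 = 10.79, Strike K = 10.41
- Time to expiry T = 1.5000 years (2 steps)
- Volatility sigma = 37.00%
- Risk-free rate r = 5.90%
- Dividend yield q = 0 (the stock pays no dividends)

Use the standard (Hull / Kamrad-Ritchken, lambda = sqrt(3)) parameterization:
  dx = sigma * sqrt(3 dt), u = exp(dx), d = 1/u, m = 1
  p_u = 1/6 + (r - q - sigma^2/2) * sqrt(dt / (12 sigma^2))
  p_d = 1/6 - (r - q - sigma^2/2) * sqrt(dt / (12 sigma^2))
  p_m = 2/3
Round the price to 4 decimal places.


dt = T/N = 0.750000; dx = sigma*sqrt(3*dt) = 0.555000
u = exp(dx) = 1.741941; d = 1/u = 0.574072
p_u = 0.160282, p_m = 0.666667, p_d = 0.173052
Discount per step: exp(-r*dt) = 0.956715
Stock lattice S(k, j) with j the centered position index:
  k=0: S(0,+0) = 10.7900
  k=1: S(1,-1) = 6.1942; S(1,+0) = 10.7900; S(1,+1) = 18.7955
  k=2: S(2,-2) = 3.5559; S(2,-1) = 6.1942; S(2,+0) = 10.7900; S(2,+1) = 18.7955; S(2,+2) = 32.7407
Terminal payoffs V(N, j) = max(S_T - K, 0):
  V(2,-2) = 0.000000; V(2,-1) = 0.000000; V(2,+0) = 0.380000; V(2,+1) = 8.385543; V(2,+2) = 22.330727
Backward induction: V(k, j) = exp(-r*dt) * [p_u * V(k+1, j+1) + p_m * V(k+1, j) + p_d * V(k+1, j-1)]
  V(1,-1) = exp(-r*dt) * [p_u*0.380000 + p_m*0.000000 + p_d*0.000000] = 0.058271
  V(1,+0) = exp(-r*dt) * [p_u*8.385543 + p_m*0.380000 + p_d*0.000000] = 1.528238
  V(1,+1) = exp(-r*dt) * [p_u*22.330727 + p_m*8.385543 + p_d*0.380000] = 8.835572
  V(0,+0) = exp(-r*dt) * [p_u*8.835572 + p_m*1.528238 + p_d*0.058271] = 2.339252

Answer: Price = V(0,0) = 2.3393


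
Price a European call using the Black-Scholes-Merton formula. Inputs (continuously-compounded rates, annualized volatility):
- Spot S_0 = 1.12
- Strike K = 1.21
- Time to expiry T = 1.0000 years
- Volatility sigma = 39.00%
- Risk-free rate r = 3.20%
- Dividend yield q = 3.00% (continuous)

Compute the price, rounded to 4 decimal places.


Answer: Price = 0.1353

Derivation:
d1 = (ln(S/K) + (r - q + 0.5*sigma^2) * T) / (sigma * sqrt(T)) = 0.00194442
d2 = d1 - sigma * sqrt(T) = -0.38805558
exp(-rT) = 0.96850658; exp(-qT) = 0.97044553
C = S_0 * exp(-qT) * N(d1) - K * exp(-rT) * N(d2)
N(d1) = 0.50077571; N(d2) = 0.34898745
C = 1.1200 * 0.97044553 * 0.50077571 - 1.2100 * 0.96850658 * 0.34898745 = 0.1353


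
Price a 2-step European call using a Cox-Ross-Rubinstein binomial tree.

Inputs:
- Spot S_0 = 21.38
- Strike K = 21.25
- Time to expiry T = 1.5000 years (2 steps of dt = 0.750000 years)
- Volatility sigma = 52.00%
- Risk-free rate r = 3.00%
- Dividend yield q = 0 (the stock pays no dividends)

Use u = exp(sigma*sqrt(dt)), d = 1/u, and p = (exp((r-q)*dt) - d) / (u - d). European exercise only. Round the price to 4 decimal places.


Answer: Price = V(0,0) = 5.1935

Derivation:
dt = T/N = 0.750000
u = exp(sigma*sqrt(dt)) = 1.568835; d = 1/u = 0.637416
p = (exp((r-q)*dt) - d) / (u - d) = 0.413712
Discount per step: exp(-r*dt) = 0.977751
Stock lattice S(k, i) with i counting down-moves:
  k=0: S(0,0) = 21.3800
  k=1: S(1,0) = 33.5417; S(1,1) = 13.6279
  k=2: S(2,0) = 52.6214; S(2,1) = 21.3800; S(2,2) = 8.6867
Terminal payoffs V(N, i) = max(S_T - K, 0):
  V(2,0) = 31.371371; V(2,1) = 0.130000; V(2,2) = 0.000000
Backward induction: V(k, i) = exp(-r*dt) * [p * V(k+1, i) + (1-p) * V(k+1, i+1)].
  V(1,0) = exp(-r*dt) * [p*31.371371 + (1-p)*0.130000] = 12.764475
  V(1,1) = exp(-r*dt) * [p*0.130000 + (1-p)*0.000000] = 0.052586
  V(0,0) = exp(-r*dt) * [p*12.764475 + (1-p)*0.052586] = 5.193470


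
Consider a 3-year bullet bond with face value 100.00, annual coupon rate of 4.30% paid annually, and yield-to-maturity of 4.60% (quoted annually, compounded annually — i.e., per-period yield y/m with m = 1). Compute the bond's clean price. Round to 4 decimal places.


Coupon per period c = face * coupon_rate / m = 4.300000
Periods per year m = 1; per-period yield y/m = 0.046000
Number of cashflows N = 3
Cashflows (t years, CF_t, discount factor 1/(1+y/m)^(m*t), PV):
  t = 1.0000: CF_t = 4.300000, DF = 0.956023, PV = 4.110899
  t = 2.0000: CF_t = 4.300000, DF = 0.913980, PV = 3.930113
  t = 3.0000: CF_t = 104.300000, DF = 0.873786, PV = 91.135851
Price P = sum_t PV_t = 99.176863

Answer: Price = 99.1769


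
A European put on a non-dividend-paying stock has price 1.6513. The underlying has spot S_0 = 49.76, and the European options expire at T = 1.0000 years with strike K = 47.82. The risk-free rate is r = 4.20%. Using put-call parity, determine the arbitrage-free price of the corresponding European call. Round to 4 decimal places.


Put-call parity: C - P = S_0 * exp(-qT) - K * exp(-rT).
S_0 * exp(-qT) = 49.7600 * 1.00000000 = 49.76000000
K * exp(-rT) = 47.8200 * 0.95886978 = 45.85315291
C = P + S*exp(-qT) - K*exp(-rT)
C = 1.6513 + 49.76000000 - 45.85315291 = 5.5581

Answer: Call price = 5.5581
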